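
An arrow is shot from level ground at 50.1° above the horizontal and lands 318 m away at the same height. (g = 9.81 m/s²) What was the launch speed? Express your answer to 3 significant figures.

On level ground, R = v₀² sin(2θ) / g, so v₀ = √(R g / sin 2θ).
sin(2 × 50.1°) = 0.9842.
v₀ = √(318 × 9.81 / 0.9842) = √3170 = 56.3 m/s.

56.3 m/s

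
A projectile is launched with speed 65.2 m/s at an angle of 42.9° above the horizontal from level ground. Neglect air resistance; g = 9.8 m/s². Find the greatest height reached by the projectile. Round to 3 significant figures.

101 m

Vertical component of launch velocity: v_y = 65.2 sin 42.9° = 44.38 m/s.
At the highest point the vertical velocity is zero, so v_y² = 2 g h_max.
h_max = (44.38)² / (2 × 9.8) = 1970 / 19.60 = 101 m.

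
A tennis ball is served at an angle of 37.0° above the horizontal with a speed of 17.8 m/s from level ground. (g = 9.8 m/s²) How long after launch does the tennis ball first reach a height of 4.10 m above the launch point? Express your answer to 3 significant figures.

v_y0 = 17.8 sin 37.0° = 10.71 m/s.
Set y = v_y0 t − ½ g t² = 4.10: 4.900 t² − 10.71 t + 4.10 = 0.
t = [10.71 ± √(114.7 − 80.36)] / 9.8 = (10.71 ± 5.860) / 9.8, giving t = 0.495 s or t = 1.69 s.
The tennis ball is on the way up at the first time, so t = 0.495 s.

0.495 s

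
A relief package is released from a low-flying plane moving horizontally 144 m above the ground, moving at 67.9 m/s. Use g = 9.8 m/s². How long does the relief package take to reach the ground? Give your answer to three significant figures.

5.42 s

The horizontal speed doesn't affect the fall. With v_y0 = 0, h = ½ g t².
t = √(2 × 144 / 9.8) = √29.39 = 5.42 s.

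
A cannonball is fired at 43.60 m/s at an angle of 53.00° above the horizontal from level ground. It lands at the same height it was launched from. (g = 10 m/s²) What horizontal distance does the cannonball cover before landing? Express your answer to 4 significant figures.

For level ground, R = v₀² sin(2θ) / g.
sin(2 × 53.00°) = sin 106.00° = 0.9613.
R = (43.60)² × 0.9613 / 10 = 182.7 m.

182.7 m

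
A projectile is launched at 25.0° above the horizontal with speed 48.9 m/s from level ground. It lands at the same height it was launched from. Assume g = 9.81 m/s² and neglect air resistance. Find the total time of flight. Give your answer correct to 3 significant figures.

Vertical component: v_y = 48.9 sin 25.0° = 20.67 m/s.
For a projectile landing at launch height, time of flight is t = 2 v_y / g = 2 × 20.67 / 9.81 = 4.21 s.

4.21 s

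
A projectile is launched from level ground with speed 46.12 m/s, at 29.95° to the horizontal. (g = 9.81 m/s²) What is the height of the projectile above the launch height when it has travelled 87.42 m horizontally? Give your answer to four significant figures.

26.90 m

v_x = 46.12 cos 29.95° = 39.961 m/s, v_y0 = 46.12 sin 29.95° = 23.025 m/s.
Time to reach x = 87.42 m: t = x / v_x = 87.42 / 39.961 = 2.1876 s.
y = v_y0 t − ½ g t² = 23.025×2.1876 − 4.905×2.1876² = 26.90 m.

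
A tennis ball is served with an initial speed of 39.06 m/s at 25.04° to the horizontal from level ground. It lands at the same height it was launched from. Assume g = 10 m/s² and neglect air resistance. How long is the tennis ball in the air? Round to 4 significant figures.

Vertical component: v_y = 39.06 sin 25.04° = 16.532 m/s.
For a projectile landing at launch height, time of flight is t = 2 v_y / g = 2 × 16.532 / 10 = 3.306 s.

3.306 s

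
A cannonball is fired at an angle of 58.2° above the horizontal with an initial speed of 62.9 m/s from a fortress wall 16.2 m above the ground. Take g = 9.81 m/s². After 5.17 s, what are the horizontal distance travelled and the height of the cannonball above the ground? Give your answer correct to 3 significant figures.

v_x = 62.9 cos 58.2° = 33.15 m/s; v_y0 = 62.9 sin 58.2° = 53.46 m/s.
x = v_x t = 33.15 × 5.17 = 171 m.
y = 16.2 + v_y0 t − ½ g t² = 161 m.

x = 171 m, y = 161 m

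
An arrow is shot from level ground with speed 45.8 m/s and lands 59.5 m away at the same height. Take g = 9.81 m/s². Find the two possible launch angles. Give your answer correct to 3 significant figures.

8.08° and 81.9°

Level-ground range: R = v₀² sin(2θ)/g ⇒ sin 2θ = R g / v₀² = 59.5×9.81/45.8² = 0.2783.
2θ = arcsin(0.2783) = 16.16° or 180° − 16.16° = 163.84°.
So θ = 8.08° or θ = 81.9°.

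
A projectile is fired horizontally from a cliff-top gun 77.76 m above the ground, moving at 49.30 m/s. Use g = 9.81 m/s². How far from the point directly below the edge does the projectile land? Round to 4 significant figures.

Initial vertical velocity is zero, so the fall time comes from h = ½ g t²: t = √(2 × 77.76 / 9.81) = 3.9816 s.
Horizontal motion is uniform at 49.30 m/s, so x = 49.30 × 3.9816 = 196.3 m.

196.3 m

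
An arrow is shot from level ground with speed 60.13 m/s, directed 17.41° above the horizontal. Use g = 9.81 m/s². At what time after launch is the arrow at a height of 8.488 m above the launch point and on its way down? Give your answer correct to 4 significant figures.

3.112 s

v_y0 = 60.13 sin 17.41° = 17.991 m/s.
Set y = v_y0 t − ½ g t² = 8.488: 4.905 t² − 17.991 t + 8.488 = 0.
t = [17.991 ± √(323.68 − 166.53)] / 9.81 = (17.991 ± 12.536) / 9.81, giving t = 0.5561 s or t = 3.112 s.
On the way down corresponds to the larger root: t = 3.112 s.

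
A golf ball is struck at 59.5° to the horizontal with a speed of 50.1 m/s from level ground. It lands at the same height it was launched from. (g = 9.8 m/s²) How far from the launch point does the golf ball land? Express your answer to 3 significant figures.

Components: v_x = 50.1 cos 59.5° = 25.43 m/s, v_y = 50.1 sin 59.5° = 43.17 m/s.
Time of flight (same landing height): t = 2 v_y / g = 2 × 43.17 / 9.8 = 8.810 s.
Range: R = v_x · t = 25.43 × 8.810 = 224 m.

224 m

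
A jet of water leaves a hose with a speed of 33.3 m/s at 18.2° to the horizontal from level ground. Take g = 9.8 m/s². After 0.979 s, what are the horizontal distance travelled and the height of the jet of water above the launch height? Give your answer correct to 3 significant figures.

x = 31.0 m, y = 5.49 m

v_x = 33.3 cos 18.2° = 31.63 m/s; v_y0 = 33.3 sin 18.2° = 10.40 m/s.
x = v_x t = 31.63 × 0.979 = 31.0 m.
y = v_y0 t − ½ g t² = 10.40×0.979 − 4.900×0.979² = 5.49 m.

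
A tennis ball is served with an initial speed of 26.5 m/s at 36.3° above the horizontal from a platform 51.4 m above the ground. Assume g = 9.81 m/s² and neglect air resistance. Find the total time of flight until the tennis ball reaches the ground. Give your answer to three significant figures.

Vertical component: v_y = 26.5 sin 36.3° = 15.69 m/s.
Taking up as positive with launch at y = 51.4 m, landing at y = 0: 0 = 51.4 + 15.69 t − ½(9.81) t².
Solving 4.905 t² − 15.69 t − 51.4 = 0 gives t = [15.69 + √(15.69² + 4·4.905·51.4)] / 9.810 = 5.21 s.

5.21 s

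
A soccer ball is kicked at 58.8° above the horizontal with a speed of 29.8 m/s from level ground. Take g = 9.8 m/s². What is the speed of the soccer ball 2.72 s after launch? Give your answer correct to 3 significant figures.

v_x = 29.8 cos 58.8° = 15.44 m/s (constant).
v_y(t) = 29.8 sin 58.8° − g t = 25.49 − 9.8 × 2.72 = -1.166 m/s.
Speed = √(v_x² + v_y²) = √(238.4 + 1.360) = 15.5 m/s.

15.5 m/s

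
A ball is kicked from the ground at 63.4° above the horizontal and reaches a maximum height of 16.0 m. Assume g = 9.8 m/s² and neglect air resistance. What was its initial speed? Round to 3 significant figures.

19.8 m/s

At maximum height v_y = 0, so (v₀ sin θ)² = 2 g H.
v₀ sin 63.4° = √(2 × 9.8 × 16.0) = 17.71 m/s.
v₀ = 17.71 / sin 63.4° = 17.71 / 0.8942 = 19.8 m/s.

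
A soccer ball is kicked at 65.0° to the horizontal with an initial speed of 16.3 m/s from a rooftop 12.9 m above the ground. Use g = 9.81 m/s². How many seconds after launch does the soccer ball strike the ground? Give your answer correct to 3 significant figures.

Vertical component: v_y = 16.3 sin 65.0° = 14.77 m/s.
Taking up as positive with launch at y = 12.9 m, landing at y = 0: 0 = 12.9 + 14.77 t − ½(9.81) t².
Solving 4.905 t² − 14.77 t − 12.9 = 0 gives t = [14.77 + √(14.77² + 4·4.905·12.9)] / 9.810 = 3.72 s.

3.72 s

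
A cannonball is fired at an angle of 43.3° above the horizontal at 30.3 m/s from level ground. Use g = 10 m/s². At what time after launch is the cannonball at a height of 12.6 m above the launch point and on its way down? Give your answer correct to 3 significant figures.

v_y0 = 30.3 sin 43.3° = 20.78 m/s.
Set y = v_y0 t − ½ g t² = 12.6: 5.000 t² − 20.78 t + 12.6 = 0.
t = [20.78 ± √(431.8 − 252.0)] / 10 = (20.78 ± 13.41) / 10, giving t = 0.737 s or t = 3.42 s.
On the way down corresponds to the larger root: t = 3.42 s.

3.42 s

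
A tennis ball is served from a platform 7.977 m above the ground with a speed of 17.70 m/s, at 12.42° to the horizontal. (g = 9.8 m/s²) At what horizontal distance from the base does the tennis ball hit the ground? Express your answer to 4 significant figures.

Components: v_x = 17.70 cos 12.42° = 17.286 m/s, v_y = 17.70 sin 12.42° = 3.8068 m/s.
Vertical: 0 = 7.977 + 3.8068 t − ½(9.8) t² ⇒ 4.900 t² − 3.8068 t − 7.977 = 0.
t = [3.8068 + √(14.492 + 156.35)] / 9.800 = 1.7222 s.
Horizontal: R = v_x · t = 17.286 × 1.7222 = 29.77 m.

29.77 m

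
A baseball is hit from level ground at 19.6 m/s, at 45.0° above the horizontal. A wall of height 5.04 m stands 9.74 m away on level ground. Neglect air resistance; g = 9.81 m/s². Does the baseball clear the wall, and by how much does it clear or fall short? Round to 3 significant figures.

v_x = 19.6 cos 45.0° = 13.86 m/s; v_y0 = 19.6 sin 45.0° = 13.86 m/s.
Time to reach the wall: t = 9.74 / 13.86 = 0.7027 s.
Height at that point: y = 13.86×0.7027 − 4.905×0.7027² = 7.317 m.
That is 7.317 − 5.04 = 2.28 m above the top of the wall, so the baseball clears it.

Yes — it clears the wall by 2.28 m.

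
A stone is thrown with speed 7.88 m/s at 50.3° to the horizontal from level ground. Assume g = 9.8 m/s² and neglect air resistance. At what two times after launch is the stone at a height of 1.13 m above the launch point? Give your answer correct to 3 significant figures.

v_y0 = 7.88 sin 50.3° = 6.063 m/s.
Set y = v_y0 t − ½ g t² = 1.13: 4.900 t² − 6.063 t + 1.13 = 0.
t = [6.063 ± √(36.76 − 22.15)] / 9.8 = (6.063 ± 3.822) / 9.8, giving t = 0.229 s or t = 1.01 s.
So the stone is at 1.13 m at t = 0.229 s (rising) and t = 1.01 s (falling).

0.229 s and 1.01 s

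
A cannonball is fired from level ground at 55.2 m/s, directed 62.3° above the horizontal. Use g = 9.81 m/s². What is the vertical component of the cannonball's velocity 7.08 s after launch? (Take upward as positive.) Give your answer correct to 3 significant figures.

-20.6 m/s

Initial vertical component: v_y0 = 55.2 sin 62.3° = 48.87 m/s.
v_y(t) = v_y0 − g t = 48.87 − 9.81 × 7.08 = -20.6 m/s.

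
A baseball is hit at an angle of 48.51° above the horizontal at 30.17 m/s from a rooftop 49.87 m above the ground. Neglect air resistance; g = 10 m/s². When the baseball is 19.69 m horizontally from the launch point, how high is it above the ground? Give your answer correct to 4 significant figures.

67.28 m

v_x = 30.17 cos 48.51° = 19.987 m/s, v_y0 = 30.17 sin 48.51° = 22.599 m/s.
Time to reach x = 19.69 m: t = x / v_x = 19.69 / 19.987 = 0.98514 s.
y = 49.87 + v_y0 t − ½ g t² = 49.87 + 22.599×0.98514 − 5.000×0.98514² = 67.28 m.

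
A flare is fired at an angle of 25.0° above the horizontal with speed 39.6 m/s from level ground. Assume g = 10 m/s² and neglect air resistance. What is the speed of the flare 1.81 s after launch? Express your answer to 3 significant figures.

35.9 m/s

v_x = 39.6 cos 25.0° = 35.89 m/s (constant).
v_y(t) = 39.6 sin 25.0° − g t = 16.74 − 10 × 1.81 = -1.360 m/s.
Speed = √(v_x² + v_y²) = √(1288 + 1.850) = 35.9 m/s.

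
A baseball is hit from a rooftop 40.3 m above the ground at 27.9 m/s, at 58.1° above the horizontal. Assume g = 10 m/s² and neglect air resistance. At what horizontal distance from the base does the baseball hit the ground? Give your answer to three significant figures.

Components: v_x = 27.9 cos 58.1° = 14.74 m/s, v_y = 27.9 sin 58.1° = 23.69 m/s.
Vertical: 0 = 40.3 + 23.69 t − ½(10) t² ⇒ 5.000 t² − 23.69 t − 40.3 = 0.
t = [23.69 + √(561.2 + 806.0)] / 10.00 = 6.067 s.
Horizontal: R = v_x · t = 14.74 × 6.067 = 89.4 m.

89.4 m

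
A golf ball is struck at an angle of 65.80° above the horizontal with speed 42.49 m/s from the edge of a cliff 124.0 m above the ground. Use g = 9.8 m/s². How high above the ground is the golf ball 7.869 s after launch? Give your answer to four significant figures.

125.6 m

v_y0 = 42.49 sin 65.80° = 38.756 m/s.
y(t) = 124.0 + v_y0 t − ½ g t² = 124.0 + 38.756×7.869 − ½×9.8×7.869² = 125.6 m.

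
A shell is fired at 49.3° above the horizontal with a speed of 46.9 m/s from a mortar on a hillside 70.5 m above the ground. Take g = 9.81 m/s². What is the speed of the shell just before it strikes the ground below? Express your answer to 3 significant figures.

59.9 m/s

v_x = 46.9 cos 49.3° = 30.58 m/s is unchanged throughout.
For the vertical component, v_y² = v_y0² + 2 g h = (35.56)² + 2×9.81×70.5 = 2648, so |v_y| = 51.46 m/s.
Impact speed = √(v_x² + v_y²) = √(935.1 + 2648) = 59.9 m/s.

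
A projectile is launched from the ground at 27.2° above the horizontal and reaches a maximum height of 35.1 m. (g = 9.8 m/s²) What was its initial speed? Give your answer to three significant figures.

57.4 m/s

At maximum height v_y = 0, so (v₀ sin θ)² = 2 g H.
v₀ sin 27.2° = √(2 × 9.8 × 35.1) = 26.23 m/s.
v₀ = 26.23 / sin 27.2° = 26.23 / 0.4571 = 57.4 m/s.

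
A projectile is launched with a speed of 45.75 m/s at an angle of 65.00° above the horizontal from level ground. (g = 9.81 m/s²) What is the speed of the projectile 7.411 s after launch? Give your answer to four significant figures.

v_x = 45.75 cos 65.00° = 19.335 m/s (constant).
v_y(t) = 45.75 sin 65.00° − g t = 41.464 − 9.81 × 7.411 = -31.238 m/s.
Speed = √(v_x² + v_y²) = √(373.84 + 975.81) = 36.74 m/s.

36.74 m/s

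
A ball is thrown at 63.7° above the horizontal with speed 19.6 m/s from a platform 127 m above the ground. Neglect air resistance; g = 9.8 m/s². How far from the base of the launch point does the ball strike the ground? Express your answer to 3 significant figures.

Components: v_x = 19.6 cos 63.7° = 8.684 m/s, v_y = 19.6 sin 63.7° = 17.57 m/s.
Vertical: 0 = 127 + 17.57 t − ½(9.8) t² ⇒ 4.900 t² − 17.57 t − 127 = 0.
t = [17.57 + √(308.7 + 2489)] / 9.800 = 7.190 s.
Horizontal: R = v_x · t = 8.684 × 7.190 = 62.4 m.

62.4 m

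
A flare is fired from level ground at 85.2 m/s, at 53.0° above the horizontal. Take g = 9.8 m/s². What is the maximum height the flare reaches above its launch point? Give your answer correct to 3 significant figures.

Vertical component of launch velocity: v_y = 85.2 sin 53.0° = 68.04 m/s.
At the highest point the vertical velocity is zero, so v_y² = 2 g h_max.
h_max = (68.04)² / (2 × 9.8) = 4629 / 19.60 = 236 m.

236 m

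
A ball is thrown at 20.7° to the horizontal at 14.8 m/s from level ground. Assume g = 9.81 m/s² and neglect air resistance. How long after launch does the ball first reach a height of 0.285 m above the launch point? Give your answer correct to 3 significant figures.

v_y0 = 14.8 sin 20.7° = 5.231 m/s.
Set y = v_y0 t − ½ g t² = 0.285: 4.905 t² − 5.231 t + 0.285 = 0.
t = [5.231 ± √(27.36 − 5.592)] / 9.81 = (5.231 ± 4.666) / 9.81, giving t = 0.0576 s or t = 1.01 s.
The ball is on the way up at the first time, so t = 0.0576 s.

0.0576 s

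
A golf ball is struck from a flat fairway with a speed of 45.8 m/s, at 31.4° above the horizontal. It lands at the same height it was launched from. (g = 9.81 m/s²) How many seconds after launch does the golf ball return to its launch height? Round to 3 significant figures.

4.86 s

Vertical component: v_y = 45.8 sin 31.4° = 23.86 m/s.
For a projectile landing at launch height, time of flight is t = 2 v_y / g = 2 × 23.86 / 9.81 = 4.86 s.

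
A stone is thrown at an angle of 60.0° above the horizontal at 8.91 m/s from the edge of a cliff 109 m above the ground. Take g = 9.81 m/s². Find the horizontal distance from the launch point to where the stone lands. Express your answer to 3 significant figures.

24.8 m

Components: v_x = 8.91 cos 60.0° = 4.455 m/s, v_y = 8.91 sin 60.0° = 7.716 m/s.
Vertical: 0 = 109 + 7.716 t − ½(9.81) t² ⇒ 4.905 t² − 7.716 t − 109 = 0.
t = [7.716 + √(59.54 + 2139)] / 9.810 = 5.566 s.
Horizontal: R = v_x · t = 4.455 × 5.566 = 24.8 m.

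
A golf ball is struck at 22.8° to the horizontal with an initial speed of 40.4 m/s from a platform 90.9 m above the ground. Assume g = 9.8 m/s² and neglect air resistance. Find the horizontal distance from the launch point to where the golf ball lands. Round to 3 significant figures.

Components: v_x = 40.4 cos 22.8° = 37.24 m/s, v_y = 40.4 sin 22.8° = 15.66 m/s.
Vertical: 0 = 90.9 + 15.66 t − ½(9.8) t² ⇒ 4.900 t² − 15.66 t − 90.9 = 0.
t = [15.66 + √(245.2 + 1782)] / 9.800 = 6.192 s.
Horizontal: R = v_x · t = 37.24 × 6.192 = 231 m.

231 m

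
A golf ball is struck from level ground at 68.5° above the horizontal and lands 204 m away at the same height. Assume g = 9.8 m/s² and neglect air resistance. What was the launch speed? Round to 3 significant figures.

On level ground, R = v₀² sin(2θ) / g, so v₀ = √(R g / sin 2θ).
sin(2 × 68.5°) = 0.6820.
v₀ = √(204 × 9.8 / 0.6820) = √2931 = 54.1 m/s.

54.1 m/s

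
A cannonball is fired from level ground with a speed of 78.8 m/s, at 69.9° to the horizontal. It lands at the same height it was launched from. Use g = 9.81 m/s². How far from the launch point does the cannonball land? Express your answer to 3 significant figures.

Components: v_x = 78.8 cos 69.9° = 27.08 m/s, v_y = 78.8 sin 69.9° = 74.00 m/s.
Time of flight (same landing height): t = 2 v_y / g = 2 × 74.00 / 9.81 = 15.09 s.
Range: R = v_x · t = 27.08 × 15.09 = 409 m.

409 m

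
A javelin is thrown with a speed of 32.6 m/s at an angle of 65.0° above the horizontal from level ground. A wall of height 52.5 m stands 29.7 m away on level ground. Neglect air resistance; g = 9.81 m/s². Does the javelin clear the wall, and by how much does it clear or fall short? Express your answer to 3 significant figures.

v_x = 32.6 cos 65.0° = 13.78 m/s; v_y0 = 32.6 sin 65.0° = 29.55 m/s.
Time to reach the wall: t = 29.7 / 13.78 = 2.155 s.
Height at that point: y = 29.55×2.155 − 4.905×2.155² = 40.90 m.
That is 52.5 − 40.90 = 11.6 m below the top of the wall, so the javelin does not clear it.

No — it falls 11.6 m short of clearing the wall.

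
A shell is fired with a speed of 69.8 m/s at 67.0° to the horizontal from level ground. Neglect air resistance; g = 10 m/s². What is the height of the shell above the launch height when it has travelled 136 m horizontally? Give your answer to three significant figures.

v_x = 69.8 cos 67.0° = 27.27 m/s, v_y0 = 69.8 sin 67.0° = 64.25 m/s.
Time to reach x = 136 m: t = x / v_x = 136 / 27.27 = 4.987 s.
y = v_y0 t − ½ g t² = 64.25×4.987 − 5.000×4.987² = 196 m.

196 m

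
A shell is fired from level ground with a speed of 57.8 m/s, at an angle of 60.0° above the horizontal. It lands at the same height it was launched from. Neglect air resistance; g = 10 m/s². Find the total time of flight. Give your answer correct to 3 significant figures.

10.0 s

Vertical component: v_y = 57.8 sin 60.0° = 50.06 m/s.
For a projectile landing at launch height, time of flight is t = 2 v_y / g = 2 × 50.06 / 10 = 10.0 s.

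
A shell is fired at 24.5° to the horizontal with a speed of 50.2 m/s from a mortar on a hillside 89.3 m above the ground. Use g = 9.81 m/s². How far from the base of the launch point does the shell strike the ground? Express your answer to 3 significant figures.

315 m

Components: v_x = 50.2 cos 24.5° = 45.68 m/s, v_y = 50.2 sin 24.5° = 20.82 m/s.
Vertical: 0 = 89.3 + 20.82 t − ½(9.81) t² ⇒ 4.905 t² − 20.82 t − 89.3 = 0.
t = [20.82 + √(433.5 + 1752)] / 9.810 = 6.888 s.
Horizontal: R = v_x · t = 45.68 × 6.888 = 315 m.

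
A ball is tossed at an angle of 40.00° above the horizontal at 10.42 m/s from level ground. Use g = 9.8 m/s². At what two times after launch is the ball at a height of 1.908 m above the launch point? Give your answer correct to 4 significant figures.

0.4047 s and 0.9622 s

v_y0 = 10.42 sin 40.00° = 6.6978 m/s.
Set y = v_y0 t − ½ g t² = 1.908: 4.900 t² − 6.6978 t + 1.908 = 0.
t = [6.6978 ± √(44.861 − 37.397)] / 9.8 = (6.6978 ± 2.7320) / 9.8, giving t = 0.4047 s or t = 0.9622 s.
So the ball is at 1.908 m at t = 0.4047 s (rising) and t = 0.9622 s (falling).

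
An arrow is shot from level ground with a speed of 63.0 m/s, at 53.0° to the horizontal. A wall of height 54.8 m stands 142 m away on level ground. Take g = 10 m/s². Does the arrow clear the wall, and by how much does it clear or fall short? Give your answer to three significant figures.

Yes — it clears the wall by 63.5 m.

v_x = 63.0 cos 53.0° = 37.91 m/s; v_y0 = 63.0 sin 53.0° = 50.31 m/s.
Time to reach the wall: t = 142 / 37.91 = 3.746 s.
Height at that point: y = 50.31×3.746 − 5.000×3.746² = 118.3 m.
That is 118.3 − 54.8 = 63.5 m above the top of the wall, so the arrow clears it.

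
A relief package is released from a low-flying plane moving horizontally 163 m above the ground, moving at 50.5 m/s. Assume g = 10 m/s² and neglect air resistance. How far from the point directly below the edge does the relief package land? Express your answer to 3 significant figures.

Initial vertical velocity is zero, so the fall time comes from h = ½ g t²: t = √(2 × 163 / 10) = 5.710 s.
Horizontal motion is uniform at 50.5 m/s, so x = 50.5 × 5.710 = 288 m.

288 m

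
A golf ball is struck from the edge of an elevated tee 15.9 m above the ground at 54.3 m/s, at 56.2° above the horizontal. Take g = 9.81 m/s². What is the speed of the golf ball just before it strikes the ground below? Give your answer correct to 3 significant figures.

v_x = 54.3 cos 56.2° = 30.21 m/s is unchanged throughout.
For the vertical component, v_y² = v_y0² + 2 g h = (45.12)² + 2×9.81×15.9 = 2348, so |v_y| = 48.46 m/s.
Impact speed = √(v_x² + v_y²) = √(912.6 + 2348) = 57.1 m/s.

57.1 m/s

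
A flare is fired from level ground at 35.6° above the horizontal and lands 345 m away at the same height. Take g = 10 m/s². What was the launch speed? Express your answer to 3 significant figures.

60.4 m/s

On level ground, R = v₀² sin(2θ) / g, so v₀ = √(R g / sin 2θ).
sin(2 × 35.6°) = 0.9466.
v₀ = √(345 × 10 / 0.9466) = √3645 = 60.4 m/s.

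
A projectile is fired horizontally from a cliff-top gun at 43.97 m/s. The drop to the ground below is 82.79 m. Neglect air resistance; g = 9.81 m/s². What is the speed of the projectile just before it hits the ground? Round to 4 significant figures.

Fall time: t = √(2 × 82.79 / 9.81) = 4.1084 s.
At impact: v_x = 43.97 m/s (unchanged), v_y = g t = 9.81 × 4.1084 = 40.303 m/s.
Speed = √(v_x² + v_y²) = √(1933.4 + 1624.3) = 59.65 m/s.

59.65 m/s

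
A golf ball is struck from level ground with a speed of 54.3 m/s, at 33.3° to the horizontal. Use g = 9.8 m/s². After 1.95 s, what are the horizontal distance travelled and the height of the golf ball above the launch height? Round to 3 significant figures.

x = 88.5 m, y = 39.5 m

v_x = 54.3 cos 33.3° = 45.38 m/s; v_y0 = 54.3 sin 33.3° = 29.81 m/s.
x = v_x t = 45.38 × 1.95 = 88.5 m.
y = v_y0 t − ½ g t² = 29.81×1.95 − 4.900×1.95² = 39.5 m.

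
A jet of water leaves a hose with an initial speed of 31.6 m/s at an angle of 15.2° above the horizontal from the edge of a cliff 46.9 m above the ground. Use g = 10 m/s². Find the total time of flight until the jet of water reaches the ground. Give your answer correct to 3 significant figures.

4.00 s

Vertical component: v_y = 31.6 sin 15.2° = 8.285 m/s.
Taking up as positive with launch at y = 46.9 m, landing at y = 0: 0 = 46.9 + 8.285 t − ½(10) t².
Solving 5.000 t² − 8.285 t − 46.9 = 0 gives t = [8.285 + √(8.285² + 4·5.000·46.9)] / 10.00 = 4.00 s.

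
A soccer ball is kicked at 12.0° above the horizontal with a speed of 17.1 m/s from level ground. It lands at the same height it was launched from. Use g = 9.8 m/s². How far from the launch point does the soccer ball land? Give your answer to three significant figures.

12.1 m

For level ground, R = v₀² sin(2θ) / g.
sin(2 × 12.0°) = sin 24.00° = 0.4067.
R = (17.1)² × 0.4067 / 9.8 = 12.1 m.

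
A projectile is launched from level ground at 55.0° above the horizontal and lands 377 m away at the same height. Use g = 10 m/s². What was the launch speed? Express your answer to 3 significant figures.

63.3 m/s

On level ground, R = v₀² sin(2θ) / g, so v₀ = √(R g / sin 2θ).
sin(2 × 55.0°) = 0.9397.
v₀ = √(377 × 10 / 0.9397) = √4012 = 63.3 m/s.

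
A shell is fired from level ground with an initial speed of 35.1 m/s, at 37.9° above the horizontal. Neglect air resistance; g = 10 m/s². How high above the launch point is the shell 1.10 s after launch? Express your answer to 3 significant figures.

17.7 m

v_y0 = 35.1 sin 37.9° = 21.56 m/s.
y(t) = v_y0 t − ½ g t² = 21.56×1.10 − 5.000×1.10² = 17.7 m.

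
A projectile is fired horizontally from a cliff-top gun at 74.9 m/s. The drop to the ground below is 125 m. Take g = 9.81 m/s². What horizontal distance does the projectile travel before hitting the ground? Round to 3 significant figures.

Initial vertical velocity is zero, so the fall time comes from h = ½ g t²: t = √(2 × 125 / 9.81) = 5.048 s.
Horizontal motion is uniform at 74.9 m/s, so x = 74.9 × 5.048 = 378 m.

378 m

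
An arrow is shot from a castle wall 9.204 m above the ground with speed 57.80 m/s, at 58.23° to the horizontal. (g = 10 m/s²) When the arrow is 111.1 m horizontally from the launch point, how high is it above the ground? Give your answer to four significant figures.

v_x = 57.80 cos 58.23° = 30.432 m/s, v_y0 = 57.80 sin 58.23° = 49.140 m/s.
Time to reach x = 111.1 m: t = x / v_x = 111.1 / 30.432 = 3.6508 s.
y = 9.204 + v_y0 t − ½ g t² = 9.204 + 49.140×3.6508 − 5.000×3.6508² = 122.0 m.

122.0 m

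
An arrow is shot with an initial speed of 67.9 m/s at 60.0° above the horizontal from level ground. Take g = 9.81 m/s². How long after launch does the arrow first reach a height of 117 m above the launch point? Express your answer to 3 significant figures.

v_y0 = 67.9 sin 60.0° = 58.80 m/s.
Set y = v_y0 t − ½ g t² = 117: 4.905 t² − 58.80 t + 117 = 0.
t = [58.80 ± √(3457 − 2296)] / 9.81 = (58.80 ± 34.07) / 9.81, giving t = 2.52 s or t = 9.47 s.
The arrow is on the way up at the first time, so t = 2.52 s.

2.52 s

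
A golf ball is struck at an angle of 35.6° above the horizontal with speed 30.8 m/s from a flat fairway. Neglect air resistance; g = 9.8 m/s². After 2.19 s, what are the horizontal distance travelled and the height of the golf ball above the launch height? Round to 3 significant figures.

v_x = 30.8 cos 35.6° = 25.04 m/s; v_y0 = 30.8 sin 35.6° = 17.93 m/s.
x = v_x t = 25.04 × 2.19 = 54.8 m.
y = v_y0 t − ½ g t² = 17.93×2.19 − 4.900×2.19² = 15.8 m.

x = 54.8 m, y = 15.8 m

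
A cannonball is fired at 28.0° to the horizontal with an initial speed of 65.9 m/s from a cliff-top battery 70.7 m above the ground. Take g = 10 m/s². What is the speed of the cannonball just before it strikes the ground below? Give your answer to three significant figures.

75.9 m/s

v_x = 65.9 cos 28.0° = 58.19 m/s is unchanged throughout.
For the vertical component, v_y² = v_y0² + 2 g h = (30.94)² + 2×10×70.7 = 2371, so |v_y| = 48.69 m/s.
Impact speed = √(v_x² + v_y²) = √(3386 + 2371) = 75.9 m/s.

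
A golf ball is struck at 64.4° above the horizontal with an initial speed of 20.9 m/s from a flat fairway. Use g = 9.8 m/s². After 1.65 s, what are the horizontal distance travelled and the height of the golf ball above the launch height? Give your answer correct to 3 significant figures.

x = 14.9 m, y = 17.8 m

v_x = 20.9 cos 64.4° = 9.031 m/s; v_y0 = 20.9 sin 64.4° = 18.85 m/s.
x = v_x t = 9.031 × 1.65 = 14.9 m.
y = v_y0 t − ½ g t² = 18.85×1.65 − 4.900×1.65² = 17.8 m.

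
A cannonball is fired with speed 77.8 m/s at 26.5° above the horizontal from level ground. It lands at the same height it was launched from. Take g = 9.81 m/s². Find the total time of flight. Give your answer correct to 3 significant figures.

7.08 s

Vertical component: v_y = 77.8 sin 26.5° = 34.71 m/s.
For a projectile landing at launch height, time of flight is t = 2 v_y / g = 2 × 34.71 / 9.81 = 7.08 s.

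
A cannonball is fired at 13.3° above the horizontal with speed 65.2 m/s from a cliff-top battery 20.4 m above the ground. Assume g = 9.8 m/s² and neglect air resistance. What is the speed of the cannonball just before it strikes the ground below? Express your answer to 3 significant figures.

68.2 m/s

v_x = 65.2 cos 13.3° = 63.45 m/s is unchanged throughout.
For the vertical component, v_y² = v_y0² + 2 g h = (15.00)² + 2×9.8×20.4 = 624.8, so |v_y| = 25.00 m/s.
Impact speed = √(v_x² + v_y²) = √(4026 + 624.8) = 68.2 m/s.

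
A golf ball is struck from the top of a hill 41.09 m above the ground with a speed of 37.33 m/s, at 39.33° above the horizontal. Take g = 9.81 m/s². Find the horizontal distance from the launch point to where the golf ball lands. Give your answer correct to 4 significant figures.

Components: v_x = 37.33 cos 39.33° = 28.875 m/s, v_y = 37.33 sin 39.33° = 23.659 m/s.
Vertical: 0 = 41.09 + 23.659 t − ½(9.81) t² ⇒ 4.905 t² − 23.659 t − 41.09 = 0.
t = [23.659 + √(559.75 + 806.19)] / 9.810 = 6.1792 s.
Horizontal: R = v_x · t = 28.875 × 6.1792 = 178.4 m.

178.4 m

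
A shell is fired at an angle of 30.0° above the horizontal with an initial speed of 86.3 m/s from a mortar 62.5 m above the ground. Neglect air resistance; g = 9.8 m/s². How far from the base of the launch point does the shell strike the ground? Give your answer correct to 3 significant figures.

Components: v_x = 86.3 cos 30.0° = 74.74 m/s, v_y = 86.3 sin 30.0° = 43.15 m/s.
Vertical: 0 = 62.5 + 43.15 t − ½(9.8) t² ⇒ 4.900 t² − 43.15 t − 62.5 = 0.
t = [43.15 + √(1862 + 1225)] / 9.800 = 10.07 s.
Horizontal: R = v_x · t = 74.74 × 10.07 = 753 m.

753 m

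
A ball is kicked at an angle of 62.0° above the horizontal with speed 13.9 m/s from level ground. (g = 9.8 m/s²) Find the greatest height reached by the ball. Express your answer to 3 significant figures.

7.68 m

Vertical component of launch velocity: v_y = 13.9 sin 62.0° = 12.27 m/s.
At the highest point the vertical velocity is zero, so v_y² = 2 g h_max.
h_max = (12.27)² / (2 × 9.8) = 150.6 / 19.60 = 7.68 m.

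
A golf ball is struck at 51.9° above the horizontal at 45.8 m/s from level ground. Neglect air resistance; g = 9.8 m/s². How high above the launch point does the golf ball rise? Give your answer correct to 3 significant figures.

66.3 m

Vertical component of launch velocity: v_y = 45.8 sin 51.9° = 36.04 m/s.
At the highest point the vertical velocity is zero, so v_y² = 2 g h_max.
h_max = (36.04)² / (2 × 9.8) = 1299 / 19.60 = 66.3 m.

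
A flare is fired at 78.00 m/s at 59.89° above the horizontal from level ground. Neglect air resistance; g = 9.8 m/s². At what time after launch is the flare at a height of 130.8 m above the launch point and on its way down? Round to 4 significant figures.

v_y0 = 78.00 sin 59.89° = 67.475 m/s.
Set y = v_y0 t − ½ g t² = 130.8: 4.900 t² − 67.475 t + 130.8 = 0.
t = [67.475 ± √(4552.9 − 2563.7)] / 9.8 = (67.475 ± 44.600) / 9.8, giving t = 2.334 s or t = 11.44 s.
On the way down corresponds to the larger root: t = 11.44 s.

11.44 s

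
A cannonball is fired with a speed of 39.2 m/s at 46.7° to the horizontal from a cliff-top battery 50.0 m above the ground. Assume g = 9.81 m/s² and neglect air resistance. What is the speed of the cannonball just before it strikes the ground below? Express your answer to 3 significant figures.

50.2 m/s

v_x = 39.2 cos 46.7° = 26.88 m/s is unchanged throughout.
For the vertical component, v_y² = v_y0² + 2 g h = (28.53)² + 2×9.81×50.0 = 1795, so |v_y| = 42.37 m/s.
Impact speed = √(v_x² + v_y²) = √(722.5 + 1795) = 50.2 m/s.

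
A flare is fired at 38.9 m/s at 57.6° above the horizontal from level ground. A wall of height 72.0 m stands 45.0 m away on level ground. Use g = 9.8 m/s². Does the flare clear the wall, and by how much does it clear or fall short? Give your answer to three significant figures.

No — it falls 23.9 m short of clearing the wall.

v_x = 38.9 cos 57.6° = 20.84 m/s; v_y0 = 38.9 sin 57.6° = 32.84 m/s.
Time to reach the wall: t = 45.0 / 20.84 = 2.159 s.
Height at that point: y = 32.84×2.159 − 4.900×2.159² = 48.06 m.
That is 72.0 − 48.06 = 23.9 m below the top of the wall, so the flare does not clear it.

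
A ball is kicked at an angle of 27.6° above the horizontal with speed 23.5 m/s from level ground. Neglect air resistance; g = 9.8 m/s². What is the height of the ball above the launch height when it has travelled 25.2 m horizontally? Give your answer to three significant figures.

v_x = 23.5 cos 27.6° = 20.83 m/s, v_y0 = 23.5 sin 27.6° = 10.89 m/s.
Time to reach x = 25.2 m: t = x / v_x = 25.2 / 20.83 = 1.210 s.
y = v_y0 t − ½ g t² = 10.89×1.210 − 4.900×1.210² = 6.00 m.

6.00 m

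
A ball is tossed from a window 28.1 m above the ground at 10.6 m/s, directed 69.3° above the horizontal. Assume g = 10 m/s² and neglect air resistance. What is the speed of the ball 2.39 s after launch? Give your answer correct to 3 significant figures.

14.5 m/s

v_x = 10.6 cos 69.3° = 3.747 m/s (constant).
v_y(t) = 10.6 sin 69.3° − g t = 9.916 − 10 × 2.39 = -13.98 m/s.
Speed = √(v_x² + v_y²) = √(14.04 + 195.4) = 14.5 m/s.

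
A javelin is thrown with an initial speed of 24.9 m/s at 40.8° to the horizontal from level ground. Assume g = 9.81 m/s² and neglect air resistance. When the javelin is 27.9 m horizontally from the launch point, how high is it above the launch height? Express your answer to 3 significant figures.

v_x = 24.9 cos 40.8° = 18.85 m/s, v_y0 = 24.9 sin 40.8° = 16.27 m/s.
Time to reach x = 27.9 m: t = x / v_x = 27.9 / 18.85 = 1.480 s.
y = v_y0 t − ½ g t² = 16.27×1.480 − 4.905×1.480² = 13.3 m.

13.3 m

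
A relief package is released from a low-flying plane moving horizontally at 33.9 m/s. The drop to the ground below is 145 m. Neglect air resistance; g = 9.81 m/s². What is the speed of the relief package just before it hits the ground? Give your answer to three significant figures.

Fall time: t = √(2 × 145 / 9.81) = 5.437 s.
At impact: v_x = 33.9 m/s (unchanged), v_y = g t = 9.81 × 5.437 = 53.34 m/s.
Speed = √(v_x² + v_y²) = √(1149 + 2845) = 63.2 m/s.

63.2 m/s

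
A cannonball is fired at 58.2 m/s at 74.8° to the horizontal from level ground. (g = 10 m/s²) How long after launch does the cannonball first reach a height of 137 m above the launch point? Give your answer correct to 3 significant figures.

v_y0 = 58.2 sin 74.8° = 56.16 m/s.
Set y = v_y0 t − ½ g t² = 137: 5.000 t² − 56.16 t + 137 = 0.
t = [56.16 ± √(3154 − 2740)] / 10 = (56.16 ± 20.35) / 10, giving t = 3.58 s or t = 7.65 s.
The cannonball is on the way up at the first time, so t = 3.58 s.

3.58 s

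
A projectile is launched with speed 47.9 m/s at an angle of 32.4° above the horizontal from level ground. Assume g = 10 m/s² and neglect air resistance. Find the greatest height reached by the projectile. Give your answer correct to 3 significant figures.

Vertical component of launch velocity: v_y = 47.9 sin 32.4° = 25.67 m/s.
At the highest point the vertical velocity is zero, so v_y² = 2 g h_max.
h_max = (25.67)² / (2 × 10) = 658.9 / 20.00 = 32.9 m.

32.9 m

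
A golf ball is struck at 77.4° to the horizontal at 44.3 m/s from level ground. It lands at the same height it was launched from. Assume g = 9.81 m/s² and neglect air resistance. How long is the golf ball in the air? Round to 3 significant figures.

8.81 s

Vertical component: v_y = 44.3 sin 77.4° = 43.23 m/s.
For a projectile landing at launch height, time of flight is t = 2 v_y / g = 2 × 43.23 / 9.81 = 8.81 s.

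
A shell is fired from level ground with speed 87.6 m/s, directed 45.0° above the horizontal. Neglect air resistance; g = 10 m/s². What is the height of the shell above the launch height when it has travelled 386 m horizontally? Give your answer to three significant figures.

v_x = 87.6 cos 45.0° = 61.94 m/s, v_y0 = 87.6 sin 45.0° = 61.94 m/s.
Time to reach x = 386 m: t = x / v_x = 386 / 61.94 = 6.232 s.
y = v_y0 t − ½ g t² = 61.94×6.232 − 5.000×6.232² = 192 m.

192 m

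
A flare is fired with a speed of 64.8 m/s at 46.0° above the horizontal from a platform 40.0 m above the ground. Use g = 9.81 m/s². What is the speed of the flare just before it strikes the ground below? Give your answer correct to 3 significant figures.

70.6 m/s

v_x = 64.8 cos 46.0° = 45.01 m/s is unchanged throughout.
For the vertical component, v_y² = v_y0² + 2 g h = (46.61)² + 2×9.81×40.0 = 2957, so |v_y| = 54.38 m/s.
Impact speed = √(v_x² + v_y²) = √(2026 + 2957) = 70.6 m/s.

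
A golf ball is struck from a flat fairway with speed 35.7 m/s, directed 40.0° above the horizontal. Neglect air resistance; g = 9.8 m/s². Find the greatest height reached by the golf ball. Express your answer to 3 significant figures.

Vertical component of launch velocity: v_y = 35.7 sin 40.0° = 22.95 m/s.
At the highest point the vertical velocity is zero, so v_y² = 2 g h_max.
h_max = (22.95)² / (2 × 9.8) = 526.7 / 19.60 = 26.9 m.

26.9 m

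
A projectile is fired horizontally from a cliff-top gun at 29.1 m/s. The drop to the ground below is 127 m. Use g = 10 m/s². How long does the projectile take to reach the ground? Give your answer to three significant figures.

5.04 s

The horizontal speed doesn't affect the fall. With v_y0 = 0, h = ½ g t².
t = √(2 × 127 / 10) = √25.40 = 5.04 s.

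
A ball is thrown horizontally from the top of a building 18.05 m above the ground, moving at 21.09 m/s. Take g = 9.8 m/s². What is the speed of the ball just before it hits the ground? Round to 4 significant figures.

Fall time: t = √(2 × 18.05 / 9.8) = 1.9193 s.
At impact: v_x = 21.09 m/s (unchanged), v_y = g t = 9.8 × 1.9193 = 18.809 m/s.
Speed = √(v_x² + v_y²) = √(444.79 + 353.78) = 28.26 m/s.

28.26 m/s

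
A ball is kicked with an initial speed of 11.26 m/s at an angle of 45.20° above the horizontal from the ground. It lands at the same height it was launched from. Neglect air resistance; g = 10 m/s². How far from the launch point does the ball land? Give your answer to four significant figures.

Components: v_x = 11.26 cos 45.20° = 7.9342 m/s, v_y = 11.26 sin 45.20° = 7.9898 m/s.
Time of flight (same landing height): t = 2 v_y / g = 2 × 7.9898 / 10 = 1.5980 s.
Range: R = v_x · t = 7.9342 × 1.5980 = 12.68 m.

12.68 m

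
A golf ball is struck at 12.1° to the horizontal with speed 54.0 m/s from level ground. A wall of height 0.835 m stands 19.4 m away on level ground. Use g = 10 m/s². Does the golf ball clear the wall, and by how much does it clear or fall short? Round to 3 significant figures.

v_x = 54.0 cos 12.1° = 52.80 m/s; v_y0 = 54.0 sin 12.1° = 11.32 m/s.
Time to reach the wall: t = 19.4 / 52.80 = 0.3674 s.
Height at that point: y = 11.32×0.3674 − 5.000×0.3674² = 3.484 m.
That is 3.484 − 0.835 = 2.65 m above the top of the wall, so the golf ball clears it.

Yes — it clears the wall by 2.65 m.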